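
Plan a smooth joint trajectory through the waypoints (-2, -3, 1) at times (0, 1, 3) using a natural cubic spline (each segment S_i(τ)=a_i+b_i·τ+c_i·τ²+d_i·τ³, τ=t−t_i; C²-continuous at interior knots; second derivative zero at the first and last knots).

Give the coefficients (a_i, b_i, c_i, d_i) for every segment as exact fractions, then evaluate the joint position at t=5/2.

Δ: Δ0=-1, Δ1=2
row 1: diag=6, rhs=18; c'=1/3, d'=3
back: M1=3
M: M0=0, M1=3, M2=0
seg 0: a=-2, c=M0/2=0, d=(M1−M0)/(6·1)=1/2, b=Δ0−h0·(2M0+M1)/6=-3/2
seg 1: a=-3, c=M1/2=3/2, d=(M2−M1)/(6·2)=-1/4, b=Δ1−h1·(2M1+M2)/6=0
t_q=5/2 → seg 1, τ=3/2; S=-3+0·τ+3/2·τ²+-1/4·τ³=-15/32

  seg 0: a=-2 b=-3/2 c=0 d=1/2
  seg 1: a=-3 b=0 c=3/2 d=-1/4
S(5/2) = -15/32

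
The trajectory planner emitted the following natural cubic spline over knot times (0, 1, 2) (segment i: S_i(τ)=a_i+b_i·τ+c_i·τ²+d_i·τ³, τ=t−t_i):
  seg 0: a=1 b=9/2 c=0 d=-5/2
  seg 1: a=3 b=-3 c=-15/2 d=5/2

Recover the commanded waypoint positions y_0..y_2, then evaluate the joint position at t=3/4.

y_0 = S_0(0) = a_0 = 1
y_1 = S_1(0) = a_1 = 3
y_2 = S_1(1) = -5
t_q=3/4 is in segment 0 (τ=3/4); S_0(τ)=425/128

y_0=1 y_1=3 y_2=-5
S(3/4) = 425/128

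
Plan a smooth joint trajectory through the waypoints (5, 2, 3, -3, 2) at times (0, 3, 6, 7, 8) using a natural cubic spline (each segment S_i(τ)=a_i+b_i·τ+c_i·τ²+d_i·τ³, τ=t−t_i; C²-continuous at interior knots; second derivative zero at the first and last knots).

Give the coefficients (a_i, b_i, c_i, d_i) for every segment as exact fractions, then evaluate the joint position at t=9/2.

  seg 0: a=5 b=-787/336 c=0 d=451/3024
  seg 1: a=2 b=283/168 c=451/336 d=-1807/3024
  seg 2: a=3 b=-307/48 c=-113/28 d=1489/336
  seg 3: a=-3 b=-197/168 c=1037/112 d=-1037/336
S(9/2) = 4955/896

Δ: Δ0=-1, Δ1=1/3, Δ2=-6, Δ3=5
row 1: diag=12, rhs=8; c'=1/4, d'=2/3
row 2: denom=8−3·1/4=29/4; d'=(-38−3·2/3)/(29/4)=-160/29
row 3: denom=4−1·4/29=112/29; d'=(66−1·-160/29)/(112/29)=1037/56
back: M3=1037/56
back: M2=-160/29−4/29·1037/56=-113/14
back: M1=2/3−1/4·-113/14=451/168
M: M0=0, M1=451/168, M2=-113/14, M3=1037/56, M4=0
seg 0: a=5, c=M0/2=0, d=(M1−M0)/(6·3)=451/3024, b=Δ0−h0·(2M0+M1)/6=-787/336
seg 1: a=2, c=M1/2=451/336, d=(M2−M1)/(6·3)=-1807/3024, b=Δ1−h1·(2M1+M2)/6=283/168
seg 2: a=3, c=M2/2=-113/28, d=(M3−M2)/(6·1)=1489/336, b=Δ2−h2·(2M2+M3)/6=-307/48
seg 3: a=-3, c=M3/2=1037/112, d=(M4−M3)/(6·1)=-1037/336, b=Δ3−h3·(2M3+M4)/6=-197/168
t_q=9/2 → seg 1, τ=3/2; S=2+283/168·τ+451/336·τ²+-1807/3024·τ³=4955/896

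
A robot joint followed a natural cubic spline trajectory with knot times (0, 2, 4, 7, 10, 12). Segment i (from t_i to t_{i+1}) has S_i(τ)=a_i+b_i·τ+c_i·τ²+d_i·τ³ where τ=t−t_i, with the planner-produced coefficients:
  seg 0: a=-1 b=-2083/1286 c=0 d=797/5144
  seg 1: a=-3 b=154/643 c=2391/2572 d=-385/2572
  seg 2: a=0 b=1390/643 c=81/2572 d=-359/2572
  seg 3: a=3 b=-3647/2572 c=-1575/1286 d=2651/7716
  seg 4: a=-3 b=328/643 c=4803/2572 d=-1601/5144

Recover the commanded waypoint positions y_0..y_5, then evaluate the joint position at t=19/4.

y_0=-1 y_1=-3 y_2=0 y_3=3 y_4=-3 y_5=3
S(19/4) = 260103/164608

y_0 = S_0(0) = a_0 = -1
y_1 = S_1(0) = a_1 = -3
y_2 = S_2(0) = a_2 = 0
y_3 = S_3(0) = a_3 = 3
y_4 = S_4(0) = a_4 = -3
y_5 = S_4(2) = 3
t_q=19/4 is in segment 2 (τ=3/4); S_2(τ)=260103/164608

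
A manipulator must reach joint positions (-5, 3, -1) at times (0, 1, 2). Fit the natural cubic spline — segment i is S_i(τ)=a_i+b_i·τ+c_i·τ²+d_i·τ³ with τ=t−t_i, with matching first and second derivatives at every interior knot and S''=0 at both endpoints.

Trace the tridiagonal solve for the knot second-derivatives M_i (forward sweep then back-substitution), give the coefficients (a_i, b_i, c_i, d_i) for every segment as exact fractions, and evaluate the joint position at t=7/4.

  seg 0: a=-5 b=11 c=0 d=-3
  seg 1: a=3 b=2 c=-9 d=3
S(7/4) = 45/64

Δ: Δ0=8, Δ1=-4
row 1: diag=4, rhs=-72; c'=1/4, d'=-18
back: M1=-18
M: M0=0, M1=-18, M2=0
seg 0: a=-5, c=M0/2=0, d=(M1−M0)/(6·1)=-3, b=Δ0−h0·(2M0+M1)/6=11
seg 1: a=3, c=M1/2=-9, d=(M2−M1)/(6·1)=3, b=Δ1−h1·(2M1+M2)/6=2
t_q=7/4 → seg 1, τ=3/4; S=3+2·τ+-9·τ²+3·τ³=45/64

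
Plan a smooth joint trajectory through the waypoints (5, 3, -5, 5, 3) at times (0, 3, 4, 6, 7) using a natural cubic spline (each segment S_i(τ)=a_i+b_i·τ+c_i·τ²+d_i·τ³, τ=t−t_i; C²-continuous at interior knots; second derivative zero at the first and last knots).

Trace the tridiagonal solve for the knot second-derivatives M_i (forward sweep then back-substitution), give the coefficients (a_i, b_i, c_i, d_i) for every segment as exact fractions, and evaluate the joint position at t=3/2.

  seg 0: a=5 b=244/75 c=0 d=-98/225
  seg 1: a=3 b=-638/75 c=-98/25 d=332/75
  seg 2: a=-5 b=-46/15 c=234/25 d=-799/300
  seg 3: a=5 b=181/75 c=-331/50 d=331/150
S(3/2) = 841/100

Δ: Δ0=-2/3, Δ1=-8, Δ2=5, Δ3=-2
row 1: diag=8, rhs=-44; c'=1/8, d'=-11/2
row 2: denom=6−1·1/8=47/8; d'=(78−1·-11/2)/(47/8)=668/47
row 3: denom=6−2·16/47=250/47; d'=(-42−2·668/47)/(250/47)=-331/25
back: M3=-331/25
back: M2=668/47−16/47·-331/25=468/25
back: M1=-11/2−1/8·468/25=-196/25
M: M0=0, M1=-196/25, M2=468/25, M3=-331/25, M4=0
seg 0: a=5, c=M0/2=0, d=(M1−M0)/(6·3)=-98/225, b=Δ0−h0·(2M0+M1)/6=244/75
seg 1: a=3, c=M1/2=-98/25, d=(M2−M1)/(6·1)=332/75, b=Δ1−h1·(2M1+M2)/6=-638/75
seg 2: a=-5, c=M2/2=234/25, d=(M3−M2)/(6·2)=-799/300, b=Δ2−h2·(2M2+M3)/6=-46/15
seg 3: a=5, c=M3/2=-331/50, d=(M4−M3)/(6·1)=331/150, b=Δ3−h3·(2M3+M4)/6=181/75
t_q=3/2 → seg 0, τ=3/2; S=5+244/75·τ+0·τ²+-98/225·τ³=841/100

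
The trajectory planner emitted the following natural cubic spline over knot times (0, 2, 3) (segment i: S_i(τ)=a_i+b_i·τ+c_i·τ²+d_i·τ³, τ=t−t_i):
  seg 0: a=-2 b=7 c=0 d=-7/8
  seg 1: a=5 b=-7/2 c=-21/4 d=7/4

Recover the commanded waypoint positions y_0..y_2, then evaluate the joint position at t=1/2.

y_0=-2 y_1=5 y_2=-2
S(1/2) = 89/64

y_0 = S_0(0) = a_0 = -2
y_1 = S_1(0) = a_1 = 5
y_2 = S_1(1) = -2
t_q=1/2 is in segment 0 (τ=1/2); S_0(τ)=89/64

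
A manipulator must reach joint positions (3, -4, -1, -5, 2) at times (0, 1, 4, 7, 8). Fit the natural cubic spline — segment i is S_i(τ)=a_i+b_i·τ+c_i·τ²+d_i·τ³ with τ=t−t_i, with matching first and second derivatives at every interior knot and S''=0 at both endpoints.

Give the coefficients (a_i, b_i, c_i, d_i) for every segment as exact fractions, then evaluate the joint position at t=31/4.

Δ: Δ0=-7, Δ1=1, Δ2=-4/3, Δ3=7
row 1: diag=8, rhs=48; c'=3/8, d'=6
row 2: denom=12−3·3/8=87/8; d'=(-14−3·6)/(87/8)=-256/87
row 3: denom=8−3·8/29=208/29; d'=(50−3·-256/87)/(208/29)=853/104
back: M3=853/104
back: M2=-256/87−8/29·853/104=-203/39
back: M1=6−3/8·-203/39=827/104
M: M0=0, M1=827/104, M2=-203/39, M3=853/104, M4=0
seg 0: a=3, c=M0/2=0, d=(M1−M0)/(6·1)=827/624, b=Δ0−h0·(2M0+M1)/6=-5195/624
seg 1: a=-4, c=M1/2=827/208, d=(M2−M1)/(6·3)=-4105/5616, b=Δ1−h1·(2M1+M2)/6=-1357/312
seg 2: a=-1, c=M2/2=-203/78, d=(M3−M2)/(6·3)=4183/5616, b=Δ2−h2·(2M2+M3)/6=-11/48
seg 3: a=-5, c=M3/2=853/208, d=(M4−M3)/(6·1)=-853/624, b=Δ3−h3·(2M3+M4)/6=1331/312
t_q=31/4 → seg 3, τ=3/4; S=-5+1331/312·τ+853/208·τ²+-853/624·τ³=-937/13312

  seg 0: a=3 b=-5195/624 c=0 d=827/624
  seg 1: a=-4 b=-1357/312 c=827/208 d=-4105/5616
  seg 2: a=-1 b=-11/48 c=-203/78 d=4183/5616
  seg 3: a=-5 b=1331/312 c=853/208 d=-853/624
S(31/4) = -937/13312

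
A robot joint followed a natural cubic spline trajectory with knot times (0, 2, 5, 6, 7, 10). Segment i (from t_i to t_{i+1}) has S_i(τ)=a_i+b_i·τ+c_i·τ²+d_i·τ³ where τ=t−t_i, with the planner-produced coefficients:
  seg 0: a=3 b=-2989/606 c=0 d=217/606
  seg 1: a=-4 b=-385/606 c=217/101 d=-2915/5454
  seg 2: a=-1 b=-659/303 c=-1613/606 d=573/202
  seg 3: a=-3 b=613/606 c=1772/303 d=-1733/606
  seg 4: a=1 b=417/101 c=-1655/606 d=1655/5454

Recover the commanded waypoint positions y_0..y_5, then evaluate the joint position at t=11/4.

y_0 = S_0(0) = a_0 = 3
y_1 = S_1(0) = a_1 = -4
y_2 = S_2(0) = a_2 = -1
y_3 = S_3(0) = a_3 = -3
y_4 = S_4(0) = a_4 = 1
y_5 = S_4(3) = -3
t_q=11/4 is in segment 1 (τ=3/4); S_1(τ)=-45163/12928

y_0=3 y_1=-4 y_2=-1 y_3=-3 y_4=1 y_5=-3
S(11/4) = -45163/12928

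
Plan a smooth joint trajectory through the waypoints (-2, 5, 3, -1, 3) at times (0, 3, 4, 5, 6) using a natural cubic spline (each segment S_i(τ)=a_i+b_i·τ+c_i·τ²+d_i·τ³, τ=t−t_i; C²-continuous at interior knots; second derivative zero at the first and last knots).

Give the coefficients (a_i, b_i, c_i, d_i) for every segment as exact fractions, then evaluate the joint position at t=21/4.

Δ: Δ0=7/3, Δ1=-2, Δ2=-4, Δ3=4
row 1: diag=8, rhs=-26; c'=1/8, d'=-13/4
row 2: denom=4−1·1/8=31/8; d'=(-12−1·-13/4)/(31/8)=-70/31
row 3: denom=4−1·8/31=116/31; d'=(48−1·-70/31)/(116/31)=779/58
back: M3=779/58
back: M2=-70/31−8/31·779/58=-166/29
back: M1=-13/4−1/8·-166/29=-147/58
M: M0=0, M1=-147/58, M2=-166/29, M3=779/58, M4=0
seg 0: a=-2, c=M0/2=0, d=(M1−M0)/(6·3)=-49/348, b=Δ0−h0·(2M0+M1)/6=1253/348
seg 1: a=5, c=M1/2=-147/116, d=(M2−M1)/(6·1)=-185/348, b=Δ1−h1·(2M1+M2)/6=-35/174
seg 2: a=3, c=M2/2=-83/29, d=(M3−M2)/(6·1)=1111/348, b=Δ2−h2·(2M2+M3)/6=-1507/348
seg 3: a=-1, c=M3/2=779/116, d=(M4−M3)/(6·1)=-779/348, b=Δ3−h3·(2M3+M4)/6=-83/174
t_q=21/4 → seg 3, τ=1/4; S=-1+-83/174·τ+779/116·τ²+-779/348·τ³=-5453/7424

  seg 0: a=-2 b=1253/348 c=0 d=-49/348
  seg 1: a=5 b=-35/174 c=-147/116 d=-185/348
  seg 2: a=3 b=-1507/348 c=-83/29 d=1111/348
  seg 3: a=-1 b=-83/174 c=779/116 d=-779/348
S(21/4) = -5453/7424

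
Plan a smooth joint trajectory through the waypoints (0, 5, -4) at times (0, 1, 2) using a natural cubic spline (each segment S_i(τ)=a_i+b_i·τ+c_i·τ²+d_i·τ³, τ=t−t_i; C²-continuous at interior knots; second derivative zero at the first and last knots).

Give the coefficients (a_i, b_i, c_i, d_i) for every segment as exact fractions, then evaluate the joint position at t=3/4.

  seg 0: a=0 b=17/2 c=0 d=-7/2
  seg 1: a=5 b=-2 c=-21/2 d=7/2
S(3/4) = 627/128

Δ: Δ0=5, Δ1=-9
row 1: diag=4, rhs=-84; c'=1/4, d'=-21
back: M1=-21
M: M0=0, M1=-21, M2=0
seg 0: a=0, c=M0/2=0, d=(M1−M0)/(6·1)=-7/2, b=Δ0−h0·(2M0+M1)/6=17/2
seg 1: a=5, c=M1/2=-21/2, d=(M2−M1)/(6·1)=7/2, b=Δ1−h1·(2M1+M2)/6=-2
t_q=3/4 → seg 0, τ=3/4; S=0+17/2·τ+0·τ²+-7/2·τ³=627/128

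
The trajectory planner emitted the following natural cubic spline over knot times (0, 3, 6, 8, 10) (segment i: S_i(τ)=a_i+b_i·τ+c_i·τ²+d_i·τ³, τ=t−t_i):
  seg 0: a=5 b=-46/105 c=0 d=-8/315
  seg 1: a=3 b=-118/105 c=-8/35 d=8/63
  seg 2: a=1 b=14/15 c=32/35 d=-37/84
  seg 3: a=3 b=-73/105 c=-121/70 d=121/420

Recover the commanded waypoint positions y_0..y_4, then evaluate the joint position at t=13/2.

y_0 = S_0(0) = a_0 = 5
y_1 = S_1(0) = a_1 = 3
y_2 = S_2(0) = a_2 = 1
y_3 = S_3(0) = a_3 = 3
y_4 = S_3(2) = -3
t_q=13/2 is in segment 2 (τ=1/2); S_2(τ)=1837/1120

y_0=5 y_1=3 y_2=1 y_3=3 y_4=-3
S(13/2) = 1837/1120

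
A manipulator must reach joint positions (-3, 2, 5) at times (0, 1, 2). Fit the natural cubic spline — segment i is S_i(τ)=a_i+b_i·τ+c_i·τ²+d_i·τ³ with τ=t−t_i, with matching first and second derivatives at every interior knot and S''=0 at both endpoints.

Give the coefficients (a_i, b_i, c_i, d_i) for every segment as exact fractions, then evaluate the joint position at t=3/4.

Δ: Δ0=5, Δ1=3
row 1: diag=4, rhs=-12; c'=1/4, d'=-3
back: M1=-3
M: M0=0, M1=-3, M2=0
seg 0: a=-3, c=M0/2=0, d=(M1−M0)/(6·1)=-1/2, b=Δ0−h0·(2M0+M1)/6=11/2
seg 1: a=2, c=M1/2=-3/2, d=(M2−M1)/(6·1)=1/2, b=Δ1−h1·(2M1+M2)/6=4
t_q=3/4 → seg 0, τ=3/4; S=-3+11/2·τ+0·τ²+-1/2·τ³=117/128

  seg 0: a=-3 b=11/2 c=0 d=-1/2
  seg 1: a=2 b=4 c=-3/2 d=1/2
S(3/4) = 117/128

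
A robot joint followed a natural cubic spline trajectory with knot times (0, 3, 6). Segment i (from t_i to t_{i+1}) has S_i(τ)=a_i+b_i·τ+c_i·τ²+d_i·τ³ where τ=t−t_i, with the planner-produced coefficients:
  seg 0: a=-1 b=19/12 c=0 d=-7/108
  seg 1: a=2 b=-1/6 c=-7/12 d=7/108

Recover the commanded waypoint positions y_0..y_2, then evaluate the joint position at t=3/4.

y_0=-1 y_1=2 y_2=-2
S(3/4) = 41/256

y_0 = S_0(0) = a_0 = -1
y_1 = S_1(0) = a_1 = 2
y_2 = S_1(3) = -2
t_q=3/4 is in segment 0 (τ=3/4); S_0(τ)=41/256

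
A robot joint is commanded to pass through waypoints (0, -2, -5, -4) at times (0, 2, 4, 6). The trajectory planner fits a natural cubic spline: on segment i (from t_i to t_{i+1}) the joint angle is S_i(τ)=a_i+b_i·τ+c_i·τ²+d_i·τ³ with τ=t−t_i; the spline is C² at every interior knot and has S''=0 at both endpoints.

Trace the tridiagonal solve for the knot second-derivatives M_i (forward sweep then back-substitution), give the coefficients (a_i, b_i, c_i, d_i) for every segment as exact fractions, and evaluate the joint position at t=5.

  seg 0: a=0 b=-11/15 c=0 d=-1/15
  seg 1: a=-2 b=-23/15 c=-2/5 d=5/24
  seg 2: a=-5 b=-19/30 c=17/20 d=-17/120
S(5) = -197/40

Δ: Δ0=-1, Δ1=-3/2, Δ2=1/2
row 1: diag=8, rhs=-3; c'=1/4, d'=-3/8
row 2: denom=8−2·1/4=15/2; d'=(12−2·-3/8)/(15/2)=17/10
back: M2=17/10
back: M1=-3/8−1/4·17/10=-4/5
M: M0=0, M1=-4/5, M2=17/10, M3=0
seg 0: a=0, c=M0/2=0, d=(M1−M0)/(6·2)=-1/15, b=Δ0−h0·(2M0+M1)/6=-11/15
seg 1: a=-2, c=M1/2=-2/5, d=(M2−M1)/(6·2)=5/24, b=Δ1−h1·(2M1+M2)/6=-23/15
seg 2: a=-5, c=M2/2=17/20, d=(M3−M2)/(6·2)=-17/120, b=Δ2−h2·(2M2+M3)/6=-19/30
t_q=5 → seg 2, τ=1; S=-5+-19/30·τ+17/20·τ²+-17/120·τ³=-197/40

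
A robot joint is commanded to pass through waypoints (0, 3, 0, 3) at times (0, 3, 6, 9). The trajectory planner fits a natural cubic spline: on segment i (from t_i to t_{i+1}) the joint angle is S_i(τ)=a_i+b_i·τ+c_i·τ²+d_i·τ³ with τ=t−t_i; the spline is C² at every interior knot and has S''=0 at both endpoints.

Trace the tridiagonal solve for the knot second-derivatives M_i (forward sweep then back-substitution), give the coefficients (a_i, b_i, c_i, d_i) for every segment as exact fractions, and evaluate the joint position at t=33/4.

  seg 0: a=0 b=5/3 c=0 d=-2/27
  seg 1: a=3 b=-1/3 c=-2/3 d=4/27
  seg 2: a=0 b=-1/3 c=2/3 d=-2/27
S(33/4) = 57/32

Δ: Δ0=1, Δ1=-1, Δ2=1
row 1: diag=12, rhs=-12; c'=1/4, d'=-1
row 2: denom=12−3·1/4=45/4; d'=(12−3·-1)/(45/4)=4/3
back: M2=4/3
back: M1=-1−1/4·4/3=-4/3
M: M0=0, M1=-4/3, M2=4/3, M3=0
seg 0: a=0, c=M0/2=0, d=(M1−M0)/(6·3)=-2/27, b=Δ0−h0·(2M0+M1)/6=5/3
seg 1: a=3, c=M1/2=-2/3, d=(M2−M1)/(6·3)=4/27, b=Δ1−h1·(2M1+M2)/6=-1/3
seg 2: a=0, c=M2/2=2/3, d=(M3−M2)/(6·3)=-2/27, b=Δ2−h2·(2M2+M3)/6=-1/3
t_q=33/4 → seg 2, τ=9/4; S=0+-1/3·τ+2/3·τ²+-2/27·τ³=57/32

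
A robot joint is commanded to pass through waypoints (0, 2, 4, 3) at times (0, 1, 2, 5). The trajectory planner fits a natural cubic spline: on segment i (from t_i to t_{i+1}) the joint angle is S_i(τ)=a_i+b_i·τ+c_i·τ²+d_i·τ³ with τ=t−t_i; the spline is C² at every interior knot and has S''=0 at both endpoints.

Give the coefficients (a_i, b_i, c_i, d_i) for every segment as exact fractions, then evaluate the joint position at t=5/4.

  seg 0: a=0 b=179/93 c=0 d=7/93
  seg 1: a=2 b=200/93 c=7/31 d=-35/93
  seg 2: a=4 b=137/93 c=-28/31 d=28/279
S(5/4) = 5051/1984

Δ: Δ0=2, Δ1=2, Δ2=-1/3
row 1: diag=4, rhs=0; c'=1/4, d'=0
row 2: denom=8−1·1/4=31/4; d'=(-14−1·0)/(31/4)=-56/31
back: M2=-56/31
back: M1=0−1/4·-56/31=14/31
M: M0=0, M1=14/31, M2=-56/31, M3=0
seg 0: a=0, c=M0/2=0, d=(M1−M0)/(6·1)=7/93, b=Δ0−h0·(2M0+M1)/6=179/93
seg 1: a=2, c=M1/2=7/31, d=(M2−M1)/(6·1)=-35/93, b=Δ1−h1·(2M1+M2)/6=200/93
seg 2: a=4, c=M2/2=-28/31, d=(M3−M2)/(6·3)=28/279, b=Δ2−h2·(2M2+M3)/6=137/93
t_q=5/4 → seg 1, τ=1/4; S=2+200/93·τ+7/31·τ²+-35/93·τ³=5051/1984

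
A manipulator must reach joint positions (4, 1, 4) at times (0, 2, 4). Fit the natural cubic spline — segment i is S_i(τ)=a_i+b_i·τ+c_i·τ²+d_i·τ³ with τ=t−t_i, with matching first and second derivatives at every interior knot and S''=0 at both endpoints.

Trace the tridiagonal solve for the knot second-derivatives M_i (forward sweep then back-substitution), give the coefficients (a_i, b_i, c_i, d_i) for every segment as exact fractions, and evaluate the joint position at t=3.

Δ: Δ0=-3/2, Δ1=3/2
row 1: diag=8, rhs=18; c'=1/4, d'=9/4
back: M1=9/4
M: M0=0, M1=9/4, M2=0
seg 0: a=4, c=M0/2=0, d=(M1−M0)/(6·2)=3/16, b=Δ0−h0·(2M0+M1)/6=-9/4
seg 1: a=1, c=M1/2=9/8, d=(M2−M1)/(6·2)=-3/16, b=Δ1−h1·(2M1+M2)/6=0
t_q=3 → seg 1, τ=1; S=1+0·τ+9/8·τ²+-3/16·τ³=31/16

  seg 0: a=4 b=-9/4 c=0 d=3/16
  seg 1: a=1 b=0 c=9/8 d=-3/16
S(3) = 31/16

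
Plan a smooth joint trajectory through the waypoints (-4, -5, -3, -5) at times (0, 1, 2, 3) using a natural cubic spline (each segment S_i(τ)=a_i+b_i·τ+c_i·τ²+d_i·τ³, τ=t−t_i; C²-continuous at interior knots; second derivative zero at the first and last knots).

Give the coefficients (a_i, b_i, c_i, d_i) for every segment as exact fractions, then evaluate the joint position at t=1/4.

Δ: Δ0=-1, Δ1=2, Δ2=-2
row 1: diag=4, rhs=18; c'=1/4, d'=9/2
row 2: denom=4−1·1/4=15/4; d'=(-24−1·9/2)/(15/4)=-38/5
back: M2=-38/5
back: M1=9/2−1/4·-38/5=32/5
M: M0=0, M1=32/5, M2=-38/5, M3=0
seg 0: a=-4, c=M0/2=0, d=(M1−M0)/(6·1)=16/15, b=Δ0−h0·(2M0+M1)/6=-31/15
seg 1: a=-5, c=M1/2=16/5, d=(M2−M1)/(6·1)=-7/3, b=Δ1−h1·(2M1+M2)/6=17/15
seg 2: a=-3, c=M2/2=-19/5, d=(M3−M2)/(6·1)=19/15, b=Δ2−h2·(2M2+M3)/6=8/15
t_q=1/4 → seg 0, τ=1/4; S=-4+-31/15·τ+0·τ²+16/15·τ³=-9/2

  seg 0: a=-4 b=-31/15 c=0 d=16/15
  seg 1: a=-5 b=17/15 c=16/5 d=-7/3
  seg 2: a=-3 b=8/15 c=-19/5 d=19/15
S(1/4) = -9/2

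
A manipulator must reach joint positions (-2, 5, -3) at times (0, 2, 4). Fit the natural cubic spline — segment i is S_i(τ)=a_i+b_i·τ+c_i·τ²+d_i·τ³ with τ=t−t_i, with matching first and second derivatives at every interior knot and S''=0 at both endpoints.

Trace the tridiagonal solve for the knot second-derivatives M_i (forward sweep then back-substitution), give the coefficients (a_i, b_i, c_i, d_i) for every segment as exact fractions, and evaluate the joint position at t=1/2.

Δ: Δ0=7/2, Δ1=-4
row 1: diag=8, rhs=-45; c'=1/4, d'=-45/8
back: M1=-45/8
M: M0=0, M1=-45/8, M2=0
seg 0: a=-2, c=M0/2=0, d=(M1−M0)/(6·2)=-15/32, b=Δ0−h0·(2M0+M1)/6=43/8
seg 1: a=5, c=M1/2=-45/16, d=(M2−M1)/(6·2)=15/32, b=Δ1−h1·(2M1+M2)/6=-1/4
t_q=1/2 → seg 0, τ=1/2; S=-2+43/8·τ+0·τ²+-15/32·τ³=161/256

  seg 0: a=-2 b=43/8 c=0 d=-15/32
  seg 1: a=5 b=-1/4 c=-45/16 d=15/32
S(1/2) = 161/256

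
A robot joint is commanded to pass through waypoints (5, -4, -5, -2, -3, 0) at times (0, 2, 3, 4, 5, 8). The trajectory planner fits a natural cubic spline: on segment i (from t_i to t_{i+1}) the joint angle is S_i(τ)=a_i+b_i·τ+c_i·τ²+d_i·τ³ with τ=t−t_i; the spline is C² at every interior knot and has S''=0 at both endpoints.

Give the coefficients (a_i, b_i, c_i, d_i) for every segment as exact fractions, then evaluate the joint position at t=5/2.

Δ: Δ0=-9/2, Δ1=-1, Δ2=3, Δ3=-1, Δ4=1
row 1: diag=6, rhs=21; c'=1/6, d'=7/2
row 2: denom=4−1·1/6=23/6; d'=(24−1·7/2)/(23/6)=123/23
row 3: denom=4−1·6/23=86/23; d'=(-24−1·123/23)/(86/23)=-675/86
row 4: denom=8−1·23/86=665/86; d'=(12−1·-675/86)/(665/86)=1707/665
back: M4=1707/665
back: M3=-675/86−23/86·1707/665=-5676/665
back: M2=123/23−6/23·-5676/665=5037/665
back: M1=7/2−1/6·5037/665=1488/665
M: M0=0, M1=1488/665, M2=5037/665, M3=-5676/665, M4=1707/665, M5=0
seg 0: a=5, c=M0/2=0, d=(M1−M0)/(6·2)=124/665, b=Δ0−h0·(2M0+M1)/6=-6977/1330
seg 1: a=-4, c=M1/2=744/665, d=(M2−M1)/(6·1)=169/190, b=Δ1−h1·(2M1+M2)/6=-4001/1330
seg 2: a=-5, c=M2/2=5037/1330, d=(M3−M2)/(6·1)=-3571/1330, b=Δ2−h2·(2M2+M3)/6=1262/665
seg 3: a=-2, c=M3/2=-2838/665, d=(M4−M3)/(6·1)=2461/1330, b=Δ3−h3·(2M3+M4)/6=377/266
seg 4: a=-3, c=M4/2=1707/1330, d=(M5−M4)/(6·3)=-569/3990, b=Δ4−h4·(2M4+M5)/6=-1042/665
t_q=5/2 → seg 1, τ=1/2; S=-4+-4001/1330·τ+744/665·τ²+169/190·τ³=-10881/2128

  seg 0: a=5 b=-6977/1330 c=0 d=124/665
  seg 1: a=-4 b=-4001/1330 c=744/665 d=169/190
  seg 2: a=-5 b=1262/665 c=5037/1330 d=-3571/1330
  seg 3: a=-2 b=377/266 c=-2838/665 d=2461/1330
  seg 4: a=-3 b=-1042/665 c=1707/1330 d=-569/3990
S(5/2) = -10881/2128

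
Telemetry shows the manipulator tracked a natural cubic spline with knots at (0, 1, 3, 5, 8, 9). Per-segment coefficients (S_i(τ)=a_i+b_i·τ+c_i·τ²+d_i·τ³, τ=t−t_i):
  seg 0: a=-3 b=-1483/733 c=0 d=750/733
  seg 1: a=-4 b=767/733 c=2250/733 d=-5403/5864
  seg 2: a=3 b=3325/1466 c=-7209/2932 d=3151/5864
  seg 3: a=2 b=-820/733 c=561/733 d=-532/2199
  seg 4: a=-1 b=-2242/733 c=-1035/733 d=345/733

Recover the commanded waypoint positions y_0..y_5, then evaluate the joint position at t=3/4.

y_0=-3 y_1=-4 y_2=3 y_3=2 y_4=-1 y_5=-5
S(3/4) = -95835/23456

y_0 = S_0(0) = a_0 = -3
y_1 = S_1(0) = a_1 = -4
y_2 = S_2(0) = a_2 = 3
y_3 = S_3(0) = a_3 = 2
y_4 = S_4(0) = a_4 = -1
y_5 = S_4(1) = -5
t_q=3/4 is in segment 0 (τ=3/4); S_0(τ)=-95835/23456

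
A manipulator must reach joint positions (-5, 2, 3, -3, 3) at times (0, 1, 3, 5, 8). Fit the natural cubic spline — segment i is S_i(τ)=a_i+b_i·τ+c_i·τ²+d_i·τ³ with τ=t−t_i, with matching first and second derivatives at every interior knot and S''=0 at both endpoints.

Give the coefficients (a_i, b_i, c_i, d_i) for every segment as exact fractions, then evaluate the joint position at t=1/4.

Δ: Δ0=7, Δ1=1/2, Δ2=-3, Δ3=2
row 1: diag=6, rhs=-39; c'=1/3, d'=-13/2
row 2: denom=8−2·1/3=22/3; d'=(-21−2·-13/2)/(22/3)=-12/11
row 3: denom=10−2·3/11=104/11; d'=(30−2·-12/11)/(104/11)=177/52
back: M3=177/52
back: M2=-12/11−3/11·177/52=-105/52
back: M1=-13/2−1/3·-105/52=-303/52
M: M0=0, M1=-303/52, M2=-105/52, M3=177/52, M4=0
seg 0: a=-5, c=M0/2=0, d=(M1−M0)/(6·1)=-101/104, b=Δ0−h0·(2M0+M1)/6=829/104
seg 1: a=2, c=M1/2=-303/104, d=(M2−M1)/(6·2)=33/104, b=Δ1−h1·(2M1+M2)/6=263/52
seg 2: a=3, c=M2/2=-105/104, d=(M3−M2)/(6·2)=47/104, b=Δ2−h2·(2M2+M3)/6=-145/52
seg 3: a=-3, c=M3/2=177/104, d=(M4−M3)/(6·3)=-59/312, b=Δ3−h3·(2M3+M4)/6=-73/52
t_q=1/4 → seg 0, τ=1/4; S=-5+829/104·τ+0·τ²+-101/104·τ³=-20117/6656

  seg 0: a=-5 b=829/104 c=0 d=-101/104
  seg 1: a=2 b=263/52 c=-303/104 d=33/104
  seg 2: a=3 b=-145/52 c=-105/104 d=47/104
  seg 3: a=-3 b=-73/52 c=177/104 d=-59/312
S(1/4) = -20117/6656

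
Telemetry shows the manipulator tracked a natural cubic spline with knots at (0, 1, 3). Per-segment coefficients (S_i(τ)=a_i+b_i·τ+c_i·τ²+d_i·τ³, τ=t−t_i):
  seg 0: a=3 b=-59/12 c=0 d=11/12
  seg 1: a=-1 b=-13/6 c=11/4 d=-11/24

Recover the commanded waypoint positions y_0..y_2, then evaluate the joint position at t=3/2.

y_0=3 y_1=-1 y_2=2
S(3/2) = -93/64

y_0 = S_0(0) = a_0 = 3
y_1 = S_1(0) = a_1 = -1
y_2 = S_1(2) = 2
t_q=3/2 is in segment 1 (τ=1/2); S_1(τ)=-93/64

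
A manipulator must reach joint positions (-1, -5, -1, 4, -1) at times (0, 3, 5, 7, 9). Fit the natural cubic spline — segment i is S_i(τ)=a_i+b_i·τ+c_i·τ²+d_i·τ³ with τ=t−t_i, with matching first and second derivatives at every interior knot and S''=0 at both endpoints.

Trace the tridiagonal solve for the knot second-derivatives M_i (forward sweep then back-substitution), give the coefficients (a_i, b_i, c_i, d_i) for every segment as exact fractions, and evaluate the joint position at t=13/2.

Δ: Δ0=-4/3, Δ1=2, Δ2=5/2, Δ3=-5/2
row 1: diag=10, rhs=20; c'=1/5, d'=2
row 2: denom=8−2·1/5=38/5; d'=(3−2·2)/(38/5)=-5/38
row 3: denom=8−2·5/19=142/19; d'=(-30−2·-5/38)/(142/19)=-565/142
back: M3=-565/142
back: M2=-5/38−5/19·-565/142=65/71
back: M1=2−1/5·65/71=129/71
M: M0=0, M1=129/71, M2=65/71, M3=-565/142, M4=0
seg 0: a=-1, c=M0/2=0, d=(M1−M0)/(6·3)=43/426, b=Δ0−h0·(2M0+M1)/6=-955/426
seg 1: a=-5, c=M1/2=129/142, d=(M2−M1)/(6·2)=-16/213, b=Δ1−h1·(2M1+M2)/6=103/213
seg 2: a=-1, c=M2/2=65/142, d=(M3−M2)/(6·2)=-695/1704, b=Δ2−h2·(2M2+M3)/6=685/213
seg 3: a=4, c=M3/2=-565/284, d=(M4−M3)/(6·2)=565/1704, b=Δ3−h3·(2M3+M4)/6=65/426
t_q=13/2 → seg 2, τ=3/2; S=-1+685/213·τ+65/142·τ²+-695/1704·τ³=15801/4544

  seg 0: a=-1 b=-955/426 c=0 d=43/426
  seg 1: a=-5 b=103/213 c=129/142 d=-16/213
  seg 2: a=-1 b=685/213 c=65/142 d=-695/1704
  seg 3: a=4 b=65/426 c=-565/284 d=565/1704
S(13/2) = 15801/4544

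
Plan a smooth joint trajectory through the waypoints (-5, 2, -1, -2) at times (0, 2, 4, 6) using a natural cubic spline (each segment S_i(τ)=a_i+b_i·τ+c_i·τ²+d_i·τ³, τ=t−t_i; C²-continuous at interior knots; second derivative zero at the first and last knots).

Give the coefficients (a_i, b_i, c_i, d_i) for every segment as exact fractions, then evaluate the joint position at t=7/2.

Δ: Δ0=7/2, Δ1=-3/2, Δ2=-1/2
row 1: diag=8, rhs=-30; c'=1/4, d'=-15/4
row 2: denom=8−2·1/4=15/2; d'=(6−2·-15/4)/(15/2)=9/5
back: M2=9/5
back: M1=-15/4−1/4·9/5=-21/5
M: M0=0, M1=-21/5, M2=9/5, M3=0
seg 0: a=-5, c=M0/2=0, d=(M1−M0)/(6·2)=-7/20, b=Δ0−h0·(2M0+M1)/6=49/10
seg 1: a=2, c=M1/2=-21/10, d=(M2−M1)/(6·2)=1/2, b=Δ1−h1·(2M1+M2)/6=7/10
seg 2: a=-1, c=M2/2=9/10, d=(M3−M2)/(6·2)=-3/20, b=Δ2−h2·(2M2+M3)/6=-17/10
t_q=7/2 → seg 1, τ=3/2; S=2+7/10·τ+-21/10·τ²+1/2·τ³=1/80

  seg 0: a=-5 b=49/10 c=0 d=-7/20
  seg 1: a=2 b=7/10 c=-21/10 d=1/2
  seg 2: a=-1 b=-17/10 c=9/10 d=-3/20
S(7/2) = 1/80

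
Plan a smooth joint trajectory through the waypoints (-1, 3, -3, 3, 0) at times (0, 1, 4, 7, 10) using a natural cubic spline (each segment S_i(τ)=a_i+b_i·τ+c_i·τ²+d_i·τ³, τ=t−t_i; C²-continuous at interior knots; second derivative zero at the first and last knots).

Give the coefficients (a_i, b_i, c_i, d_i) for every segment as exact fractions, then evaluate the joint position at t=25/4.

  seg 0: a=-1 b=541/108 c=0 d=-109/108
  seg 1: a=3 b=107/54 c=-109/36 d=551/972
  seg 2: a=-3 b=-95/108 c=56/27 d=-361/972
  seg 3: a=3 b=83/54 c=-137/108 d=137/972
S(25/4) = 991/768

Δ: Δ0=4, Δ1=-2, Δ2=2, Δ3=-1
row 1: diag=8, rhs=-36; c'=3/8, d'=-9/2
row 2: denom=12−3·3/8=87/8; d'=(24−3·-9/2)/(87/8)=100/29
row 3: denom=12−3·8/29=324/29; d'=(-18−3·100/29)/(324/29)=-137/54
back: M3=-137/54
back: M2=100/29−8/29·-137/54=112/27
back: M1=-9/2−3/8·112/27=-109/18
M: M0=0, M1=-109/18, M2=112/27, M3=-137/54, M4=0
seg 0: a=-1, c=M0/2=0, d=(M1−M0)/(6·1)=-109/108, b=Δ0−h0·(2M0+M1)/6=541/108
seg 1: a=3, c=M1/2=-109/36, d=(M2−M1)/(6·3)=551/972, b=Δ1−h1·(2M1+M2)/6=107/54
seg 2: a=-3, c=M2/2=56/27, d=(M3−M2)/(6·3)=-361/972, b=Δ2−h2·(2M2+M3)/6=-95/108
seg 3: a=3, c=M3/2=-137/108, d=(M4−M3)/(6·3)=137/972, b=Δ3−h3·(2M3+M4)/6=83/54
t_q=25/4 → seg 2, τ=9/4; S=-3+-95/108·τ+56/27·τ²+-361/972·τ³=991/768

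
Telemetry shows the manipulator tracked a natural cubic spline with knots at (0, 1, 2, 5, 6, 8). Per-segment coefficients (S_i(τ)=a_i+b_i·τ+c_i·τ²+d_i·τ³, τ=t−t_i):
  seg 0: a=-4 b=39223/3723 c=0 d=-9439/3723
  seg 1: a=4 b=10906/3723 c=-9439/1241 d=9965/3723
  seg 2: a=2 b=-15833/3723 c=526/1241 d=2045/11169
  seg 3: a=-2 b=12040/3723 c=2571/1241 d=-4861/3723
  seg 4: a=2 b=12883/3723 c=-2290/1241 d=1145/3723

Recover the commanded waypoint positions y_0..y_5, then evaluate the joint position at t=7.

y_0=-4 y_1=4 y_2=2 y_3=-2 y_4=2 y_5=4
S(7) = 4868/1241

y_0 = S_0(0) = a_0 = -4
y_1 = S_1(0) = a_1 = 4
y_2 = S_2(0) = a_2 = 2
y_3 = S_3(0) = a_3 = -2
y_4 = S_4(0) = a_4 = 2
y_5 = S_4(2) = 4
t_q=7 is in segment 4 (τ=1); S_4(τ)=4868/1241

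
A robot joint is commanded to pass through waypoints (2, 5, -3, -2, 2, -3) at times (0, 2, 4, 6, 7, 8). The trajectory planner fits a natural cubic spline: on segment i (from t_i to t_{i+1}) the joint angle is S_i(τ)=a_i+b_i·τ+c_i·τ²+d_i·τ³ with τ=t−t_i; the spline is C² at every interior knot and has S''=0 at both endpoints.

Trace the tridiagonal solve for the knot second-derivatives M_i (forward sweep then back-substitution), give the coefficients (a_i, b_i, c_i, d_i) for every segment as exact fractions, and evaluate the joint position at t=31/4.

Δ: Δ0=3/2, Δ1=-4, Δ2=1/2, Δ3=4, Δ4=-5
row 1: diag=8, rhs=-33; c'=1/4, d'=-33/8
row 2: denom=8−2·1/4=15/2; d'=(27−2·-33/8)/(15/2)=47/10
row 3: denom=6−2·4/15=82/15; d'=(21−2·47/10)/(82/15)=87/41
row 4: denom=4−1·15/82=313/82; d'=(-54−1·87/41)/(313/82)=-4602/313
back: M4=-4602/313
back: M3=87/41−15/82·-4602/313=1506/313
back: M2=47/10−4/15·1506/313=2139/626
back: M1=-33/8−1/4·2139/626=-3117/626
M: M0=0, M1=-3117/626, M2=2139/626, M3=1506/313, M4=-4602/313, M5=0
seg 0: a=2, c=M0/2=0, d=(M1−M0)/(6·2)=-1039/2504, b=Δ0−h0·(2M0+M1)/6=989/313
seg 1: a=5, c=M1/2=-3117/1252, d=(M2−M1)/(6·2)=219/313, b=Δ1−h1·(2M1+M2)/6=-1139/626
seg 2: a=-3, c=M2/2=2139/1252, d=(M3−M2)/(6·2)=291/2504, b=Δ2−h2·(2M2+M3)/6=-2117/626
seg 3: a=-2, c=M3/2=753/313, d=(M4−M3)/(6·1)=-1018/313, b=Δ3−h3·(2M3+M4)/6=1517/313
seg 4: a=2, c=M4/2=-2301/313, d=(M5−M4)/(6·1)=767/313, b=Δ4−h4·(2M4+M5)/6=-31/313
t_q=31/4 → seg 4, τ=3/4; S=2+-31/313·τ+-2301/313·τ²+767/313·τ³=-23551/20032

  seg 0: a=2 b=989/313 c=0 d=-1039/2504
  seg 1: a=5 b=-1139/626 c=-3117/1252 d=219/313
  seg 2: a=-3 b=-2117/626 c=2139/1252 d=291/2504
  seg 3: a=-2 b=1517/313 c=753/313 d=-1018/313
  seg 4: a=2 b=-31/313 c=-2301/313 d=767/313
S(31/4) = -23551/20032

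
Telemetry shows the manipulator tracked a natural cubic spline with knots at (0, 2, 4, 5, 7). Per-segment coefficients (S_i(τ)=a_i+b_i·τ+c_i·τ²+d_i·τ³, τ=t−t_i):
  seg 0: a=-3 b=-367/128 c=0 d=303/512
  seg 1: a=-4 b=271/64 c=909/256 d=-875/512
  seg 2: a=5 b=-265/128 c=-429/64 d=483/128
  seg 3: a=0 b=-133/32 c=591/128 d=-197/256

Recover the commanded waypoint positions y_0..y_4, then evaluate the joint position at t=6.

y_0 = S_0(0) = a_0 = -3
y_1 = S_1(0) = a_1 = -4
y_2 = S_2(0) = a_2 = 5
y_3 = S_3(0) = a_3 = 0
y_4 = S_3(2) = 4
t_q=6 is in segment 3 (τ=1); S_3(τ)=-79/256

y_0=-3 y_1=-4 y_2=5 y_3=0 y_4=4
S(6) = -79/256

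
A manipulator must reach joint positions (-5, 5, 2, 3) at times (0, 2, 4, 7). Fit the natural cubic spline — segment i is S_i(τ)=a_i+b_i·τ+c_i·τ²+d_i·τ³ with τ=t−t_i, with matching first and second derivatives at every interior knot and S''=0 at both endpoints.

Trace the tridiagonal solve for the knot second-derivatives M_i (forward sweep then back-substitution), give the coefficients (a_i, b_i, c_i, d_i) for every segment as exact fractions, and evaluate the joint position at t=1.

  seg 0: a=-5 b=388/57 c=0 d=-103/228
  seg 1: a=5 b=79/57 c=-103/38 d=289/456
  seg 2: a=2 b=-211/114 c=83/76 d=-83/684
S(1) = 103/76

Δ: Δ0=5, Δ1=-3/2, Δ2=1/3
row 1: diag=8, rhs=-39; c'=1/4, d'=-39/8
row 2: denom=10−2·1/4=19/2; d'=(11−2·-39/8)/(19/2)=83/38
back: M2=83/38
back: M1=-39/8−1/4·83/38=-103/19
M: M0=0, M1=-103/19, M2=83/38, M3=0
seg 0: a=-5, c=M0/2=0, d=(M1−M0)/(6·2)=-103/228, b=Δ0−h0·(2M0+M1)/6=388/57
seg 1: a=5, c=M1/2=-103/38, d=(M2−M1)/(6·2)=289/456, b=Δ1−h1·(2M1+M2)/6=79/57
seg 2: a=2, c=M2/2=83/76, d=(M3−M2)/(6·3)=-83/684, b=Δ2−h2·(2M2+M3)/6=-211/114
t_q=1 → seg 0, τ=1; S=-5+388/57·τ+0·τ²+-103/228·τ³=103/76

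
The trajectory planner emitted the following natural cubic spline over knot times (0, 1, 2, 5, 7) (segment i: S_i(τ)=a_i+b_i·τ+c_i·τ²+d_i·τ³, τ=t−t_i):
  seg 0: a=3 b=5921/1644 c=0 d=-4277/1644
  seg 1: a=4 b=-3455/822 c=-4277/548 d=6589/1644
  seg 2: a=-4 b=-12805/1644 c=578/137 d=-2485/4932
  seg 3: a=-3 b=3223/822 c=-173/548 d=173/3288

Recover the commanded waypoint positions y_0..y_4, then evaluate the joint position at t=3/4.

y_0 = S_0(0) = a_0 = 3
y_1 = S_1(0) = a_1 = 4
y_2 = S_2(0) = a_2 = -4
y_3 = S_3(0) = a_3 = -3
y_4 = S_3(2) = 4
t_q=3/4 is in segment 0 (τ=3/4); S_0(τ)=161459/35072

y_0=3 y_1=4 y_2=-4 y_3=-3 y_4=4
S(3/4) = 161459/35072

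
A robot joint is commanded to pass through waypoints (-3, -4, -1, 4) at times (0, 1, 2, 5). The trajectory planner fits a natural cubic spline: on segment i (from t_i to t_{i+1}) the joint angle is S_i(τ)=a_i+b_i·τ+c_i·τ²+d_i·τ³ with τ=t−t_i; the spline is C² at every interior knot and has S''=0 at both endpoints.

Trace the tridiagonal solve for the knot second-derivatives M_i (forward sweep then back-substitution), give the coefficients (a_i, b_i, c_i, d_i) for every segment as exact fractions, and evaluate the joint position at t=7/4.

  seg 0: a=-3 b=-193/93 c=0 d=100/93
  seg 1: a=-4 b=107/93 c=100/31 d=-128/93
  seg 2: a=-1 b=323/93 c=-28/31 d=28/279
S(7/4) = -59/31

Δ: Δ0=-1, Δ1=3, Δ2=5/3
row 1: diag=4, rhs=24; c'=1/4, d'=6
row 2: denom=8−1·1/4=31/4; d'=(-8−1·6)/(31/4)=-56/31
back: M2=-56/31
back: M1=6−1/4·-56/31=200/31
M: M0=0, M1=200/31, M2=-56/31, M3=0
seg 0: a=-3, c=M0/2=0, d=(M1−M0)/(6·1)=100/93, b=Δ0−h0·(2M0+M1)/6=-193/93
seg 1: a=-4, c=M1/2=100/31, d=(M2−M1)/(6·1)=-128/93, b=Δ1−h1·(2M1+M2)/6=107/93
seg 2: a=-1, c=M2/2=-28/31, d=(M3−M2)/(6·3)=28/279, b=Δ2−h2·(2M2+M3)/6=323/93
t_q=7/4 → seg 1, τ=3/4; S=-4+107/93·τ+100/31·τ²+-128/93·τ³=-59/31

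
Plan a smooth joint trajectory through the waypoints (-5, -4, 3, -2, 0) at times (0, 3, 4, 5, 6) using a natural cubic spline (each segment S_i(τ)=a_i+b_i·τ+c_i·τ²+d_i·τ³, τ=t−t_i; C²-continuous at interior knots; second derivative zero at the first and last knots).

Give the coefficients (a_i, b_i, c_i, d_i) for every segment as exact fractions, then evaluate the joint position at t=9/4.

  seg 0: a=-5 b=-1279/348 c=0 d=155/348
  seg 1: a=-4 b=1453/174 c=465/116 d=-1865/348
  seg 2: a=3 b=101/348 c=-350/29 d=2359/348
  seg 3: a=-2 b=-611/174 c=959/116 d=-959/348
S(9/4) = -60847/7424

Δ: Δ0=1/3, Δ1=7, Δ2=-5, Δ3=2
row 1: diag=8, rhs=40; c'=1/8, d'=5
row 2: denom=4−1·1/8=31/8; d'=(-72−1·5)/(31/8)=-616/31
row 3: denom=4−1·8/31=116/31; d'=(42−1·-616/31)/(116/31)=959/58
back: M3=959/58
back: M2=-616/31−8/31·959/58=-700/29
back: M1=5−1/8·-700/29=465/58
M: M0=0, M1=465/58, M2=-700/29, M3=959/58, M4=0
seg 0: a=-5, c=M0/2=0, d=(M1−M0)/(6·3)=155/348, b=Δ0−h0·(2M0+M1)/6=-1279/348
seg 1: a=-4, c=M1/2=465/116, d=(M2−M1)/(6·1)=-1865/348, b=Δ1−h1·(2M1+M2)/6=1453/174
seg 2: a=3, c=M2/2=-350/29, d=(M3−M2)/(6·1)=2359/348, b=Δ2−h2·(2M2+M3)/6=101/348
seg 3: a=-2, c=M3/2=959/116, d=(M4−M3)/(6·1)=-959/348, b=Δ3−h3·(2M3+M4)/6=-611/174
t_q=9/4 → seg 0, τ=9/4; S=-5+-1279/348·τ+0·τ²+155/348·τ³=-60847/7424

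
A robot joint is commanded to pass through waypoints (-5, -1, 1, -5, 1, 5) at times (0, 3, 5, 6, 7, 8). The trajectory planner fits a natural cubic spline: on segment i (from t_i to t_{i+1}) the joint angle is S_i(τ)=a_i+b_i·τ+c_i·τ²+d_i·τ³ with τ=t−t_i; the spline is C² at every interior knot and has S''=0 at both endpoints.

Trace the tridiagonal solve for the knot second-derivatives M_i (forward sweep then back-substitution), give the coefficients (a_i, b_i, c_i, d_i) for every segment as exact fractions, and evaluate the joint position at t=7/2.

  seg 0: a=-5 b=167/600 c=0 d=211/1800
  seg 1: a=-1 b=1033/300 c=211/200 d=-683/600
  seg 2: a=1 b=-1799/300 c=-231/40 d=3463/600
  seg 3: a=-5 b=-139/600 c=577/50 d=-637/120
  seg 4: a=1 b=2077/300 c=-877/200 d=877/600
S(7/2) = 1349/1600

Δ: Δ0=4/3, Δ1=1, Δ2=-6, Δ3=6, Δ4=4
row 1: diag=10, rhs=-2; c'=1/5, d'=-1/5
row 2: denom=6−2·1/5=28/5; d'=(-42−2·-1/5)/(28/5)=-52/7
row 3: denom=4−1·5/28=107/28; d'=(72−1·-52/7)/(107/28)=2224/107
row 4: denom=4−1·28/107=400/107; d'=(-12−1·2224/107)/(400/107)=-877/100
back: M4=-877/100
back: M3=2224/107−28/107·-877/100=577/25
back: M2=-52/7−5/28·577/25=-231/20
back: M1=-1/5−1/5·-231/20=211/100
M: M0=0, M1=211/100, M2=-231/20, M3=577/25, M4=-877/100, M5=0
seg 0: a=-5, c=M0/2=0, d=(M1−M0)/(6·3)=211/1800, b=Δ0−h0·(2M0+M1)/6=167/600
seg 1: a=-1, c=M1/2=211/200, d=(M2−M1)/(6·2)=-683/600, b=Δ1−h1·(2M1+M2)/6=1033/300
seg 2: a=1, c=M2/2=-231/40, d=(M3−M2)/(6·1)=3463/600, b=Δ2−h2·(2M2+M3)/6=-1799/300
seg 3: a=-5, c=M3/2=577/50, d=(M4−M3)/(6·1)=-637/120, b=Δ3−h3·(2M3+M4)/6=-139/600
seg 4: a=1, c=M4/2=-877/200, d=(M5−M4)/(6·1)=877/600, b=Δ4−h4·(2M4+M5)/6=2077/300
t_q=7/2 → seg 1, τ=1/2; S=-1+1033/300·τ+211/200·τ²+-683/600·τ³=1349/1600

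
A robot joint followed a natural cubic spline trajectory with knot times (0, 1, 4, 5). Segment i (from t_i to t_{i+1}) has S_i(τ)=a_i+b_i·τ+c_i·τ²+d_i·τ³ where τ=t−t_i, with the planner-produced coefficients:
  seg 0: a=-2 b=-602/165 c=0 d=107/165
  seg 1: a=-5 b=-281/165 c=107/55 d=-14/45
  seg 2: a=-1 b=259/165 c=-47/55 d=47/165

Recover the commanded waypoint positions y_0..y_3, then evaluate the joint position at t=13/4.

y_0 = S_0(0) = a_0 = -2
y_1 = S_1(0) = a_1 = -5
y_2 = S_2(0) = a_2 = -1
y_3 = S_2(1) = 0
t_q=13/4 is in segment 1 (τ=9/4); S_1(τ)=-4447/1760

y_0=-2 y_1=-5 y_2=-1 y_3=0
S(13/4) = -4447/1760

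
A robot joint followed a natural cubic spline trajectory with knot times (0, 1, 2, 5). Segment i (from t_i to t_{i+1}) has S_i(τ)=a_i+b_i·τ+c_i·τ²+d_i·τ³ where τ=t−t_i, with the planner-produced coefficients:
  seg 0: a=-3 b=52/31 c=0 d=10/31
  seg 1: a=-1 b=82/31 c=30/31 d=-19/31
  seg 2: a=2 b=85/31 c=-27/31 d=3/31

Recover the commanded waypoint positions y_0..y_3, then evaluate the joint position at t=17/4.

y_0 = S_0(0) = a_0 = -3
y_1 = S_1(0) = a_1 = -1
y_2 = S_2(0) = a_2 = 2
y_3 = S_2(3) = 5
t_q=17/4 is in segment 2 (τ=9/4); S_2(τ)=9647/1984

y_0=-3 y_1=-1 y_2=2 y_3=5
S(17/4) = 9647/1984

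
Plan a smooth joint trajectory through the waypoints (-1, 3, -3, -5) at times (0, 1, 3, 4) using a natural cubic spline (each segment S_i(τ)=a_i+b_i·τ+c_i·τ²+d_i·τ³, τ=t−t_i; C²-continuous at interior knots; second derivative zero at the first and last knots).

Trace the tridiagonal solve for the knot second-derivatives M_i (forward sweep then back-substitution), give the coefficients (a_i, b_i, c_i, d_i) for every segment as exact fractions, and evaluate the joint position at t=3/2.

Δ: Δ0=4, Δ1=-3, Δ2=-2
row 1: diag=6, rhs=-42; c'=1/3, d'=-7
row 2: denom=6−2·1/3=16/3; d'=(6−2·-7)/(16/3)=15/4
back: M2=15/4
back: M1=-7−1/3·15/4=-33/4
M: M0=0, M1=-33/4, M2=15/4, M3=0
seg 0: a=-1, c=M0/2=0, d=(M1−M0)/(6·1)=-11/8, b=Δ0−h0·(2M0+M1)/6=43/8
seg 1: a=3, c=M1/2=-33/8, d=(M2−M1)/(6·2)=1, b=Δ1−h1·(2M1+M2)/6=5/4
seg 2: a=-3, c=M2/2=15/8, d=(M3−M2)/(6·1)=-5/8, b=Δ2−h2·(2M2+M3)/6=-13/4
t_q=3/2 → seg 1, τ=1/2; S=3+5/4·τ+-33/8·τ²+1·τ³=87/32

  seg 0: a=-1 b=43/8 c=0 d=-11/8
  seg 1: a=3 b=5/4 c=-33/8 d=1
  seg 2: a=-3 b=-13/4 c=15/8 d=-5/8
S(3/2) = 87/32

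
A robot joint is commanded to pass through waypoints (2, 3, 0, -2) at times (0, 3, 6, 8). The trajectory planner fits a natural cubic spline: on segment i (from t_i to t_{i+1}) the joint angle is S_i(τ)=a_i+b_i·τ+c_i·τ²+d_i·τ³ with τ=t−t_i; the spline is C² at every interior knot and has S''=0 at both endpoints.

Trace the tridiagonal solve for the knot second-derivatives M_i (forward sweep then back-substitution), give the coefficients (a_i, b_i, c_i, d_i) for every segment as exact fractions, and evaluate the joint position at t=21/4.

  seg 0: a=2 b=77/111 c=0 d=-40/999
  seg 1: a=3 b=-43/111 c=-40/111 d=52/999
  seg 2: a=0 b=-127/111 c=4/37 d=-2/111
S(21/4) = 531/592

Δ: Δ0=1/3, Δ1=-1, Δ2=-1
row 1: diag=12, rhs=-8; c'=1/4, d'=-2/3
row 2: denom=10−3·1/4=37/4; d'=(0−3·-2/3)/(37/4)=8/37
back: M2=8/37
back: M1=-2/3−1/4·8/37=-80/111
M: M0=0, M1=-80/111, M2=8/37, M3=0
seg 0: a=2, c=M0/2=0, d=(M1−M0)/(6·3)=-40/999, b=Δ0−h0·(2M0+M1)/6=77/111
seg 1: a=3, c=M1/2=-40/111, d=(M2−M1)/(6·3)=52/999, b=Δ1−h1·(2M1+M2)/6=-43/111
seg 2: a=0, c=M2/2=4/37, d=(M3−M2)/(6·2)=-2/111, b=Δ2−h2·(2M2+M3)/6=-127/111
t_q=21/4 → seg 1, τ=9/4; S=3+-43/111·τ+-40/111·τ²+52/999·τ³=531/592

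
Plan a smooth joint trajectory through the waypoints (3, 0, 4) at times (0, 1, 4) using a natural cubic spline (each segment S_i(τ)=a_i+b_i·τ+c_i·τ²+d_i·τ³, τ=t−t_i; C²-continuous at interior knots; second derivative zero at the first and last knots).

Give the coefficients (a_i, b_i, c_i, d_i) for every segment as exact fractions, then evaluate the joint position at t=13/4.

Δ: Δ0=-3, Δ1=4/3
row 1: diag=8, rhs=26; c'=3/8, d'=13/4
back: M1=13/4
M: M0=0, M1=13/4, M2=0
seg 0: a=3, c=M0/2=0, d=(M1−M0)/(6·1)=13/24, b=Δ0−h0·(2M0+M1)/6=-85/24
seg 1: a=0, c=M1/2=13/8, d=(M2−M1)/(6·3)=-13/72, b=Δ1−h1·(2M1+M2)/6=-23/12
t_q=13/4 → seg 1, τ=9/4; S=0+-23/12·τ+13/8·τ²+-13/72·τ³=951/512

  seg 0: a=3 b=-85/24 c=0 d=13/24
  seg 1: a=0 b=-23/12 c=13/8 d=-13/72
S(13/4) = 951/512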